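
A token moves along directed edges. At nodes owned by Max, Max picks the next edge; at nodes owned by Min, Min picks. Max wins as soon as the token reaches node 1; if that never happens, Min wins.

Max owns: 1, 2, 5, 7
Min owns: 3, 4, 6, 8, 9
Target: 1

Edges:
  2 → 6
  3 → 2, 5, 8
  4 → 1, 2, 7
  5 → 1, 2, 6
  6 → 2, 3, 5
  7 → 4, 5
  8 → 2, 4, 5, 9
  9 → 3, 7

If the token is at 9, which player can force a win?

Min

A0 = {1}
A1: add {5} — 5 (Max) has 5→1.
A2: add {7} — 7 (Max) has 7→5.
A3 = A2; e.g. 2 (Max) has no edge into A2. Fixed point.
9 never enters the attractor, so Min can avoid the target forever.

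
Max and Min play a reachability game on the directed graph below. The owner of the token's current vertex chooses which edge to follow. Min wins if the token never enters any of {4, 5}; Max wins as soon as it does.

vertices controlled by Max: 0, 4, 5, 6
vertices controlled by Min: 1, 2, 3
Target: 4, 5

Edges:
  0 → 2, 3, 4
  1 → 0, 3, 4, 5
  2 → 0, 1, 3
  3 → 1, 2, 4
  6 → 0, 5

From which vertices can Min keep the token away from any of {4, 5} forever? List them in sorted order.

1, 2, 3

A0 = {4, 5}
A1: add {0, 6} — 0 (Max) has 0→4; 6 (Max) has 6→5.
A2 = A1; e.g. 1 (Min) can still go to 3. Fixed point.
Max's attractor = {0, 4, 5, 6}; Min avoids the target exactly from the complement.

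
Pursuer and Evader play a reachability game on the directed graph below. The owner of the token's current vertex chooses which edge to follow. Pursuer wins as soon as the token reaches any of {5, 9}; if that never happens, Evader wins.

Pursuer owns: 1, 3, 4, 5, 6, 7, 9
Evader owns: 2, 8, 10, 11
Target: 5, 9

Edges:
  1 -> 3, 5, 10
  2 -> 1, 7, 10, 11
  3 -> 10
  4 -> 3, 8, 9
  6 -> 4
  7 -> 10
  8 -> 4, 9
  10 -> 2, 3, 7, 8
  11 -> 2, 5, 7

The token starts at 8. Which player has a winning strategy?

Pursuer

A0 = {5, 9}
A1: add {1, 4} — 1 (Pursuer) has 1→5; 4 (Pursuer) has 4→9.
A2: add {6, 8} — 6 (Pursuer) has 6→4; 8 (Evader): all of {4, 9} already in.
A3 = A2; e.g. 2 (Evader) can still go to 7. Fixed point.
8 ∈ A2, so Pursuer can force the target.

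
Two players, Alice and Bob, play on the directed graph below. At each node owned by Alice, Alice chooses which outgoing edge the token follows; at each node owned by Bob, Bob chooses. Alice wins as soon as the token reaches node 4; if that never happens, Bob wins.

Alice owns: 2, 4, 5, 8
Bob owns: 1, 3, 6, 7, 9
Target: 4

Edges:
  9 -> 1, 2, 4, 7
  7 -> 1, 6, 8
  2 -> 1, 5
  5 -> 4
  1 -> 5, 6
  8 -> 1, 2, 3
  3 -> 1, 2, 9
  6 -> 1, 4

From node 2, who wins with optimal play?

Alice

A0 = {4}
A1: add {5} — 5 (Alice) has 5→4.
A2: add {2} — 2 (Alice) has 2→5.
2 ∈ A2, so Alice can force the target.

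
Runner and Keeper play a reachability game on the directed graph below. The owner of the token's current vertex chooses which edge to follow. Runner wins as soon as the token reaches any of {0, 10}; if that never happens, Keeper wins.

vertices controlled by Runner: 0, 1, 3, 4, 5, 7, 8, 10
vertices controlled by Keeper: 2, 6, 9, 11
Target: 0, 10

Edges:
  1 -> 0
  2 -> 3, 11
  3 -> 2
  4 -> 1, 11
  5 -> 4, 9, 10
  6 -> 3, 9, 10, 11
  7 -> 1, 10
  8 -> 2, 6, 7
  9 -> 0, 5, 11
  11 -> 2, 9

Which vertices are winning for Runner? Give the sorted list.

A0 = {0, 10}
A1: add {1, 5, 7} — 1 (Runner) has 1→0; 5 (Runner) has 5→10; 7 (Runner) has 7→10.
A2: add {4, 8} — 4 (Runner) has 4→1; 8 (Runner) has 8→7.
A3 = A2; e.g. 2 (Keeper) can still go to 3. Fixed point.
Runner's winning region = {0, 1, 4, 5, 7, 8, 10}.

0, 1, 4, 5, 7, 8, 10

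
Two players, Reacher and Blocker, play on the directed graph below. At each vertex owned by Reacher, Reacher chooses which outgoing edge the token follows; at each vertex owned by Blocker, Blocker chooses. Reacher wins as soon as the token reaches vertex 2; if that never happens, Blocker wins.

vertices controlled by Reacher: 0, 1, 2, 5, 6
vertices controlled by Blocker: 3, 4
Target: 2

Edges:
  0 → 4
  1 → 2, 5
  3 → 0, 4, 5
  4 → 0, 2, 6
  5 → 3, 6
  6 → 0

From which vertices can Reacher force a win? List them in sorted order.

A0 = {2}
A1: add {1} — 1 (Reacher) has 1→2.
A2 = A1; e.g. 0 (Reacher) has no edge into A1. Fixed point.
Reacher's winning region = {1, 2}.

1, 2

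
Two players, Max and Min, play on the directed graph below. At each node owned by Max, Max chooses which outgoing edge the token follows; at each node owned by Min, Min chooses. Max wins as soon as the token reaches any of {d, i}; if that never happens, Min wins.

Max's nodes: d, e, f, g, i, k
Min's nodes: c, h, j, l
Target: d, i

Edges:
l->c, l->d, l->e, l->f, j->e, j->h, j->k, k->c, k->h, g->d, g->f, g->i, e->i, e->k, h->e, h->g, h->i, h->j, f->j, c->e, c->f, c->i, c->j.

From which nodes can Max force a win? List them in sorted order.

A0 = {d, i}
A1: add {e, g} — e (Max) has e→i; g (Max) has g→d.
A2 = A1; e.g. c (Min) can still go to f. Fixed point.
Max's winning region = {d, e, g, i}.

d, e, g, i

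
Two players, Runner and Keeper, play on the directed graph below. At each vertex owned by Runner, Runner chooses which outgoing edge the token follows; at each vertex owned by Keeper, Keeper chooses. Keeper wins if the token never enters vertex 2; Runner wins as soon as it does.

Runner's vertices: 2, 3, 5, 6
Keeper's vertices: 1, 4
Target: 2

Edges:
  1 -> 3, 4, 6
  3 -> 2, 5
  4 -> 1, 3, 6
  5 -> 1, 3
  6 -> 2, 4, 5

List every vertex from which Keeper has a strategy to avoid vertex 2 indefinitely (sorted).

1, 4

A0 = {2}
A1: add {3, 6} — 3 (Runner) has 3→2; 6 (Runner) has 6→2.
A2: add {5} — 5 (Runner) has 5→3.
A3 = A2; e.g. 1 (Keeper) can still go to 4. Fixed point.
Runner's attractor = {2, 3, 5, 6}; Keeper avoids the target exactly from the complement.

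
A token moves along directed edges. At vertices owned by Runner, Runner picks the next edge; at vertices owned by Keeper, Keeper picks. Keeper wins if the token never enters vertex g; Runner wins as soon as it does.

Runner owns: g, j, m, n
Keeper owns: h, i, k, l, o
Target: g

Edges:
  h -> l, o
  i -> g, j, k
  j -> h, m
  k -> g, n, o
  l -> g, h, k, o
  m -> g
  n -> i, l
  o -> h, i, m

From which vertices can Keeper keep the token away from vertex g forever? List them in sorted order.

h, i, k, l, n, o

A0 = {g}
A1: add {m} — m (Runner) has m→g.
A2: add {j} — j (Runner) has j→m.
A3 = A2; e.g. h (Keeper) can still go to l. Fixed point.
Runner's attractor = {g, j, m}; Keeper avoids the target exactly from the complement.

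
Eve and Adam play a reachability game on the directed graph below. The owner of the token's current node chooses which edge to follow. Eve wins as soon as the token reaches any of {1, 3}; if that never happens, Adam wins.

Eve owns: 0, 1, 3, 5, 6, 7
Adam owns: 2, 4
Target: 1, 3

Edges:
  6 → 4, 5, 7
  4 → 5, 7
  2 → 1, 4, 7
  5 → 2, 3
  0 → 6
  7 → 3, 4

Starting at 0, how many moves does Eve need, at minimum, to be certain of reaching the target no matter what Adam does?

3

A0 = {1, 3}
A1: add {5, 7} — 5 (Eve) has 5→3; 7 (Eve) has 7→3.
A2: add {4, 6} — 4 (Adam): all of {5, 7} already in; 6 (Eve) has 6→5.
A3: add {0, 2} — 0 (Eve) has 0→6; 2 (Adam): all of {1, 4, 7} already in.
A3 = all vertices. Fixed point.
0 enters the attractor at level 3, so Eve can force the target in 3 moves from there.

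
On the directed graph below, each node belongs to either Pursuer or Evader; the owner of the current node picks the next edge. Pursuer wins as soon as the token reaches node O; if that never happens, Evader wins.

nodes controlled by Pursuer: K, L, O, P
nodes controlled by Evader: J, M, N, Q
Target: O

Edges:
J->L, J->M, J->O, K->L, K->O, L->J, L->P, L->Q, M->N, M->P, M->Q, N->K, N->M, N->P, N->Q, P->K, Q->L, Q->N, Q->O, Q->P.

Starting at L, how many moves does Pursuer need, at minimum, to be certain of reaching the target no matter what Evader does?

3

A0 = {O}
A1: add {K} — K (Pursuer) has K→O.
A2: add {P} — P (Pursuer) has P→K.
A3: add {L} — L (Pursuer) has L→P.
A4 = A3; e.g. J (Evader) can still go to M. Fixed point.
L enters the attractor at level 3, so Pursuer can force the target in 3 moves from there.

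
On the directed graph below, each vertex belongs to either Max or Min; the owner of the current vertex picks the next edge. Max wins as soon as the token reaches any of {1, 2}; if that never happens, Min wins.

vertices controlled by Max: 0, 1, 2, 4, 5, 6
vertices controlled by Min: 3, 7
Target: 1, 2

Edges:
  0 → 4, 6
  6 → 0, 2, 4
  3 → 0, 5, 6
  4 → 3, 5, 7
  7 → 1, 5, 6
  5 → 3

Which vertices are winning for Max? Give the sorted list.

A0 = {1, 2}
A1: add {6} — 6 (Max) has 6→2.
A2: add {0} — 0 (Max) has 0→6.
A3 = A2; e.g. 3 (Min) can still go to 5. Fixed point.
Max's winning region = {0, 1, 2, 6}.

0, 1, 2, 6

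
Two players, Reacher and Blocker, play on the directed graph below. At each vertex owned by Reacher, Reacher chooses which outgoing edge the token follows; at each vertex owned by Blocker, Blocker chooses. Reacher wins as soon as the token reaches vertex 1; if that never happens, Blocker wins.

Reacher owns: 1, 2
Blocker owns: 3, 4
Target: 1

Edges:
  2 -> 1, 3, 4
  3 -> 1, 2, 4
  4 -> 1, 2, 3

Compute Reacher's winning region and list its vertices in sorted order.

1, 2

A0 = {1}
A1: add {2} — 2 (Reacher) has 2→1.
A2 = A1; e.g. 3 (Blocker) can still go to 4. Fixed point.
Reacher's winning region = {1, 2}.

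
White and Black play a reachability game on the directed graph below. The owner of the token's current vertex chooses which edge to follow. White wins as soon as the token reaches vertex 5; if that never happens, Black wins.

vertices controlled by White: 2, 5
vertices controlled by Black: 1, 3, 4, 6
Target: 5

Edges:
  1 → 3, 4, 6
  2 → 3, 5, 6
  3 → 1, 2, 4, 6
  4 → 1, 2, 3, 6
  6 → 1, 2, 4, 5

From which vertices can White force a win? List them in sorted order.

2, 5

A0 = {5}
A1: add {2} — 2 (White) has 2→5.
A2 = A1; e.g. 1 (Black) can still go to 3. Fixed point.
White's winning region = {2, 5}.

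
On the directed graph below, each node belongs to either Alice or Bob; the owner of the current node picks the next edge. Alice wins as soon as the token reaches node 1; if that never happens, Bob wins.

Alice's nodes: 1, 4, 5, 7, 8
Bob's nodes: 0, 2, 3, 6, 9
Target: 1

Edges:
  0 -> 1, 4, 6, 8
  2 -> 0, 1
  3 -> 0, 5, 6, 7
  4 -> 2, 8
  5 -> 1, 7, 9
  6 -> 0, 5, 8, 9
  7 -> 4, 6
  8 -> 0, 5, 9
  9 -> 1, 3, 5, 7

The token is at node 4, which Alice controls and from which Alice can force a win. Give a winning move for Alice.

A0 = {1}
A1: add {5} — 5 (Alice) has 5→1.
A2: add {8} — 8 (Alice) has 8→5.
A3: add {4} — 4 (Alice) has 4→8.
A4: add {7} — 7 (Alice) has 7→4.
A5 = A4; e.g. 0 (Bob) can still go to 6. Fixed point.
From 4, successor 8 is in the attractor (rank 2); the other successor 2 is not.

8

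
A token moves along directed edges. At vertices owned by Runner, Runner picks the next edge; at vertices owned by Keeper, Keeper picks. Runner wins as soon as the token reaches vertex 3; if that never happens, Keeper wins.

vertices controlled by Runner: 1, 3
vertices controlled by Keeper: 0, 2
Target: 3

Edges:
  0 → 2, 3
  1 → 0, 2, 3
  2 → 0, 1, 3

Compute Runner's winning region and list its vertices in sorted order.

1, 3

A0 = {3}
A1: add {1} — 1 (Runner) has 1→3.
A2 = A1; e.g. 0 (Keeper) can still go to 2. Fixed point.
Runner's winning region = {1, 3}.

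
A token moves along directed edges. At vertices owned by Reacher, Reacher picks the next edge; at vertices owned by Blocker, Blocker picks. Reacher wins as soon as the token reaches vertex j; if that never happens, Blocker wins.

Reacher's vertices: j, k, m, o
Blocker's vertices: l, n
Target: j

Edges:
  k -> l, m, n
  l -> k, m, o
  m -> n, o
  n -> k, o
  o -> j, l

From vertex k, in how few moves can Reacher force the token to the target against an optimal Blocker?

A0 = {j}
A1: add {o} — o (Reacher) has o→j.
A2: add {m} — m (Reacher) has m→o.
A3: add {k} — k (Reacher) has k→m.
k enters the attractor at level 3, so Reacher can force the target in 3 moves from there.

3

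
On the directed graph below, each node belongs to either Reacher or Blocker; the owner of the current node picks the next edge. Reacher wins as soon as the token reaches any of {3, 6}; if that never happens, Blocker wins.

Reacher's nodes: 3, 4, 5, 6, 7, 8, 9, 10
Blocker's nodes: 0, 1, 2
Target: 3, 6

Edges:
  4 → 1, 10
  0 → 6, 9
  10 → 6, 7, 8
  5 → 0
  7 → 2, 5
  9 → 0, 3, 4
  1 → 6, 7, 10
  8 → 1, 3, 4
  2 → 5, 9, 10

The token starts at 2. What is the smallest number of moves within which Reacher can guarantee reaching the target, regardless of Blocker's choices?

A0 = {3, 6}
A1: add {8, 9, 10} — 8 (Reacher) has 8→3; 9 (Reacher) has 9→3; 10 (Reacher) has 10→6.
A2: add {0, 4} — 0 (Blocker): all of {6, 9} already in; 4 (Reacher) has 4→10.
A3: add {5} — 5 (Reacher) has 5→0.
A4: add {2, 7} — 2 (Blocker): all of {5, 9, 10} already in; 7 (Reacher) has 7→5.
2 enters the attractor at level 4, so Reacher can force the target in 4 moves from there.

4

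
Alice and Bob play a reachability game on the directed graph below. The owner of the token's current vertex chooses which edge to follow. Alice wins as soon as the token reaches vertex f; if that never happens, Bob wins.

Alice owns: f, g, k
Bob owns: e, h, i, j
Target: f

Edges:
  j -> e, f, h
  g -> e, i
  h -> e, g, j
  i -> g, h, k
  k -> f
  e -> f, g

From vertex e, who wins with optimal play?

A0 = {f}
A1: add {k} — k (Alice) has k→f.
A2 = A1; e.g. e (Bob) can still go to g. Fixed point.
e never enters the attractor, so Bob can avoid the target forever.

Bob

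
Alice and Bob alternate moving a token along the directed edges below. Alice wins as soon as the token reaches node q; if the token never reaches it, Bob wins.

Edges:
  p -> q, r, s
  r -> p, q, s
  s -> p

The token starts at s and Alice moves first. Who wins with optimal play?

Bob

Track states (vertex, player-to-move).
A0 = {(q,Alice), (q,Bob)}
A1: add {(p,Alice), (r,Alice)}.
A2: add {(s,Bob)}.
A3 = A2; e.g. (p,Bob) stays out. (s,Alice) never enters ⇒ Bob avoids the target.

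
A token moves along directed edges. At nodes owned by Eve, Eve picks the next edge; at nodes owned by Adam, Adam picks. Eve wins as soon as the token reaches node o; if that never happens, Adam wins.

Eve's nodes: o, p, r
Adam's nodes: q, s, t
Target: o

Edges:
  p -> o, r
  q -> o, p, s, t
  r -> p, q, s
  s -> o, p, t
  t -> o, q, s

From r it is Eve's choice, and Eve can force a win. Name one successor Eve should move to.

A0 = {o}
A1: add {p} — p (Eve) has p→o.
A2: add {r} — r (Eve) has r→p.
A3 = A2; e.g. q (Adam) can still go to s. Fixed point.
From r, successor p is in the attractor (rank 1); the other successors q, s are not.

p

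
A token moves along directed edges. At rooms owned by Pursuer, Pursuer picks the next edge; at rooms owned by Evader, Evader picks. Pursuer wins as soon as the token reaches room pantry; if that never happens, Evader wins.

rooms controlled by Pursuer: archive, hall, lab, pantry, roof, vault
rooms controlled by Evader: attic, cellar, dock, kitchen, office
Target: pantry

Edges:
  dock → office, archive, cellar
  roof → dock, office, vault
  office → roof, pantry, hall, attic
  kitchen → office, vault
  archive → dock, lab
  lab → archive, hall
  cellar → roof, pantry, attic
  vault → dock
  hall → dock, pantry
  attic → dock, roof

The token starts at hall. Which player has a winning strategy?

A0 = {pantry}
A1: add {hall} — hall (Pursuer) has hall→pantry.
hall ∈ A1, so Pursuer can force the target.

Pursuer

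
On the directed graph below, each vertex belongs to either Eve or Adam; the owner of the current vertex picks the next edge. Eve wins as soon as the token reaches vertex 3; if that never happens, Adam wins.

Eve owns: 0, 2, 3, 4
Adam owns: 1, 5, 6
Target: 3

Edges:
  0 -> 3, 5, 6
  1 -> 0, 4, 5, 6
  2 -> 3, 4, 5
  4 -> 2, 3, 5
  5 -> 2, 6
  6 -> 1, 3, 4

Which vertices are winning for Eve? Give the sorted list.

A0 = {3}
A1: add {0, 2, 4} — 0 (Eve) has 0→3; 2 (Eve) has 2→3; 4 (Eve) has 4→3.
A2 = A1; e.g. 1 (Adam) can still go to 5. Fixed point.
Eve's winning region = {0, 2, 3, 4}.

0, 2, 3, 4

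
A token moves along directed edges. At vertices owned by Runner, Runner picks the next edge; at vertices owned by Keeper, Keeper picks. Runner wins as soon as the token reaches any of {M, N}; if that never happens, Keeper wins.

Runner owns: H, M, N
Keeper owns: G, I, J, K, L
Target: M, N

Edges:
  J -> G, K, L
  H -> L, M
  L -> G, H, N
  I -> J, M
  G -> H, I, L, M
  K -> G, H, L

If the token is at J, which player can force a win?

A0 = {M, N}
A1: add {H} — H (Runner) has H→M.
A2 = A1; e.g. G (Keeper) can still go to I. Fixed point.
J never enters the attractor, so Keeper can avoid the target forever.

Keeper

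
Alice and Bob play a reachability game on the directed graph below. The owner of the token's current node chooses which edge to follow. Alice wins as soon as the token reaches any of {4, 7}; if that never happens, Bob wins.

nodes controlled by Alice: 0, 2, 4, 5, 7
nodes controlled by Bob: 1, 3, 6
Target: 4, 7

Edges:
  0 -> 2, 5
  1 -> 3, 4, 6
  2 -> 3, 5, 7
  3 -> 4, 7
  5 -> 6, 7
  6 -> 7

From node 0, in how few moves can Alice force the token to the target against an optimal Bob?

2

A0 = {4, 7}
A1: add {2, 3, 5, 6} — 2 (Alice) has 2→7; 3 (Bob): all of {4, 7} already in; 5 (Alice) has 5→7; 6 (Bob): all of {7} already in.
A2: add {0, 1} — 0 (Alice) has 0→2; 1 (Bob): all of {3, 4, 6} already in.
A2 = all vertices. Fixed point.
0 enters the attractor at level 2, so Alice can force the target in 2 moves from there.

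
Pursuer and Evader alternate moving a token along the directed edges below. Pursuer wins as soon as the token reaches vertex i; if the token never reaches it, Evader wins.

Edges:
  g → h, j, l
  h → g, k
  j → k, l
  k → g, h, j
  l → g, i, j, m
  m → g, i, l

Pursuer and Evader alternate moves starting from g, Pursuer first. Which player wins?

Evader

Track states (vertex, player-to-move).
A0 = {(i,Pursuer), (i,Evader)}
A1: add {(l,Pursuer), (m,Pursuer)}.
A2 = A1; e.g. (g,Pursuer) stays out. (g,Pursuer) never enters ⇒ Evader avoids the target.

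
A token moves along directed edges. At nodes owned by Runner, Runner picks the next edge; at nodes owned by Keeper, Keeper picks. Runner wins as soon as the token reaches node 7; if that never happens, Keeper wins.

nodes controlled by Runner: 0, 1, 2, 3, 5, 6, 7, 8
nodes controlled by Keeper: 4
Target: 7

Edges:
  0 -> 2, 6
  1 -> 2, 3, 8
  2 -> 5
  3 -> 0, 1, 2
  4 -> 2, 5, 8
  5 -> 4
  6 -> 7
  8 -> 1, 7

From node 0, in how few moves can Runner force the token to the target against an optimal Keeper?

A0 = {7}
A1: add {6, 8} — 6 (Runner) has 6→7; 8 (Runner) has 8→7.
A2: add {0, 1} — 0 (Runner) has 0→6; 1 (Runner) has 1→8.
0 enters the attractor at level 2, so Runner can force the target in 2 moves from there.

2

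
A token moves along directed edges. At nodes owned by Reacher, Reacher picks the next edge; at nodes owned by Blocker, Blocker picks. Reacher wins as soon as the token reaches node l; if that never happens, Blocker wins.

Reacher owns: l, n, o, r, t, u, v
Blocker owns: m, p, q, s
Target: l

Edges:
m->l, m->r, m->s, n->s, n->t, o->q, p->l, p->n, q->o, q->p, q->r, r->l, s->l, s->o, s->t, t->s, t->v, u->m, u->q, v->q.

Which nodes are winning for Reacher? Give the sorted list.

A0 = {l}
A1: add {r} — r (Reacher) has r→l.
A2 = A1; e.g. m (Blocker) can still go to s. Fixed point.
Reacher's winning region = {l, r}.

l, r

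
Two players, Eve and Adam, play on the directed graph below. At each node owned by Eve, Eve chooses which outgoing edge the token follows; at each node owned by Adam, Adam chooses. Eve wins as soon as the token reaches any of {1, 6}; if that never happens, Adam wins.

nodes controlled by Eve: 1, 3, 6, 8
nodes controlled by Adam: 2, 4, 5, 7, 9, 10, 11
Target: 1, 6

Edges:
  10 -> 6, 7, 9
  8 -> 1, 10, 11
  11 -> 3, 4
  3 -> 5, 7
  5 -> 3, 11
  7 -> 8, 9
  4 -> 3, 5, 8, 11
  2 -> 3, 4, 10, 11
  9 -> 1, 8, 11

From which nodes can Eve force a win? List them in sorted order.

1, 6, 8

A0 = {1, 6}
A1: add {8} — 8 (Eve) has 8→1.
A2 = A1; e.g. 2 (Adam) can still go to 3. Fixed point.
Eve's winning region = {1, 6, 8}.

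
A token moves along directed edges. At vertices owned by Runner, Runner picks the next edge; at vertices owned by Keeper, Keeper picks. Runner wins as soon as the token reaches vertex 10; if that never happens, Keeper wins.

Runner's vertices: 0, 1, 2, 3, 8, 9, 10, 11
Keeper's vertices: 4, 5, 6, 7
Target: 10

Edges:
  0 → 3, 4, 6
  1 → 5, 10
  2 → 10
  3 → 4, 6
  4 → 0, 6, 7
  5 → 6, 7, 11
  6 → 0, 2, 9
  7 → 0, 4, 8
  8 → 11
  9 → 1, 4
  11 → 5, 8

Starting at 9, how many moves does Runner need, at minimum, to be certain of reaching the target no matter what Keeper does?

2

A0 = {10}
A1: add {1, 2} — 1 (Runner) has 1→10; 2 (Runner) has 2→10.
A2: add {9} — 9 (Runner) has 9→1.
A3 = A2; e.g. 0 (Runner) has no edge into A2. Fixed point.
9 enters the attractor at level 2, so Runner can force the target in 2 moves from there.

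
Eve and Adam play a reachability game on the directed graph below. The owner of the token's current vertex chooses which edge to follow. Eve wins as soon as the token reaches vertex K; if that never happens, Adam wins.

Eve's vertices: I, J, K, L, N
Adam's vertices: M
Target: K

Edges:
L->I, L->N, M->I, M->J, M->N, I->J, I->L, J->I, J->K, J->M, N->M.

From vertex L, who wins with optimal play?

A0 = {K}
A1: add {J} — J (Eve) has J→K.
A2: add {I} — I (Eve) has I→J.
A3: add {L} — L (Eve) has L→I.
A4 = A3; e.g. M (Adam) can still go to N. Fixed point.
L ∈ A3, so Eve can force the target.

Eve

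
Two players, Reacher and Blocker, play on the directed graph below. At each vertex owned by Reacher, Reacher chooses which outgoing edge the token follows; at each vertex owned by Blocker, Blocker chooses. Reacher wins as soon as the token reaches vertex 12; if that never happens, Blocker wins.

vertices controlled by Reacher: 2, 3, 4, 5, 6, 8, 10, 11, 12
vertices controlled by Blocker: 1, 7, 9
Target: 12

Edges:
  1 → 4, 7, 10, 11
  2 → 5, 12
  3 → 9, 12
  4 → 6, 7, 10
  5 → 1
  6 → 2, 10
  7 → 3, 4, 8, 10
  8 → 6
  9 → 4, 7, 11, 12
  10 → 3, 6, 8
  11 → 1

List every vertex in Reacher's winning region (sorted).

2, 3, 4, 6, 7, 8, 10, 12

A0 = {12}
A1: add {2, 3} — 2 (Reacher) has 2→12; 3 (Reacher) has 3→12.
A2: add {6, 10} — 6 (Reacher) has 6→2; 10 (Reacher) has 10→3.
A3: add {4, 8} — 4 (Reacher) has 4→6; 8 (Reacher) has 8→6.
A4: add {7} — 7 (Blocker): all of {3, 4, 8, 10} already in.
A5 = A4; e.g. 1 (Blocker) can still go to 11. Fixed point.
Reacher's winning region = {2, 3, 4, 6, 7, 8, 10, 12}.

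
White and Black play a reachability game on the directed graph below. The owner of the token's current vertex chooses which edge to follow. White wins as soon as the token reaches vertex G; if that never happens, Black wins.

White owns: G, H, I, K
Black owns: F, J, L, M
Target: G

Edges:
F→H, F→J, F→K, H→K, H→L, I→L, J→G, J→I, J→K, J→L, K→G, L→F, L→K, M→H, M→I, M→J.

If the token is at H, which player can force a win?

White

A0 = {G}
A1: add {K} — K (White) has K→G.
A2: add {H} — H (White) has H→K.
A3 = A2; e.g. F (Black) can still go to J. Fixed point.
H ∈ A2, so White can force the target.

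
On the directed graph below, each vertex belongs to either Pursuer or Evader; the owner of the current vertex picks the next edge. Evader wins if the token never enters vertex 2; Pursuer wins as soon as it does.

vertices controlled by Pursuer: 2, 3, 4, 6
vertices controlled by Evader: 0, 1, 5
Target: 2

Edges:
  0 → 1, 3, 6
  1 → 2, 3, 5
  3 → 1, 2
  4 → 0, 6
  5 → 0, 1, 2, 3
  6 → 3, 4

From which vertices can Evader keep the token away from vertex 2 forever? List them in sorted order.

A0 = {2}
A1: add {3} — 3 (Pursuer) has 3→2.
A2: add {6} — 6 (Pursuer) has 6→3.
A3: add {4} — 4 (Pursuer) has 4→6.
A4 = A3; e.g. 0 (Evader) can still go to 1. Fixed point.
Pursuer's attractor = {2, 3, 4, 6}; Evader avoids the target exactly from the complement.

0, 1, 5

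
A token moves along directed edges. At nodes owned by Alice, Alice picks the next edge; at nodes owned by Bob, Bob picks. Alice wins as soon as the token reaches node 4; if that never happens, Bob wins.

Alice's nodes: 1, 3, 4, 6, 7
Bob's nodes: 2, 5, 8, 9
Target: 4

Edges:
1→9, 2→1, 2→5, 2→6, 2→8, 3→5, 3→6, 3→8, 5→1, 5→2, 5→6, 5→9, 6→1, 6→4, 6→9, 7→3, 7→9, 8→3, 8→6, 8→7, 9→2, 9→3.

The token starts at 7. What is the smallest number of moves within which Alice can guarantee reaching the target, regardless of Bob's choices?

3

A0 = {4}
A1: add {6} — 6 (Alice) has 6→4.
A2: add {3} — 3 (Alice) has 3→6.
A3: add {7} — 7 (Alice) has 7→3.
7 enters the attractor at level 3, so Alice can force the target in 3 moves from there.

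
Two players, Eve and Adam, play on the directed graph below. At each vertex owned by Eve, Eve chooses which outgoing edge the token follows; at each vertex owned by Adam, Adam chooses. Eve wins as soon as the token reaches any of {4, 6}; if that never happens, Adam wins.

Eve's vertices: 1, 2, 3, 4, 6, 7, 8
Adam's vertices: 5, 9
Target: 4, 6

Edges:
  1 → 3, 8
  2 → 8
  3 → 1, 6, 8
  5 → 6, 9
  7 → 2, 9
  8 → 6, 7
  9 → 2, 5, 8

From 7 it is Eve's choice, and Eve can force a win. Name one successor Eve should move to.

A0 = {4, 6}
A1: add {3, 8} — 3 (Eve) has 3→6; 8 (Eve) has 8→6.
A2: add {1, 2} — 1 (Eve) has 1→3; 2 (Eve) has 2→8.
A3: add {7} — 7 (Eve) has 7→2.
A4 = A3; e.g. 5 (Adam) can still go to 9. Fixed point.
From 7, successor 2 is in the attractor (rank 2); the other successor 9 is not.

2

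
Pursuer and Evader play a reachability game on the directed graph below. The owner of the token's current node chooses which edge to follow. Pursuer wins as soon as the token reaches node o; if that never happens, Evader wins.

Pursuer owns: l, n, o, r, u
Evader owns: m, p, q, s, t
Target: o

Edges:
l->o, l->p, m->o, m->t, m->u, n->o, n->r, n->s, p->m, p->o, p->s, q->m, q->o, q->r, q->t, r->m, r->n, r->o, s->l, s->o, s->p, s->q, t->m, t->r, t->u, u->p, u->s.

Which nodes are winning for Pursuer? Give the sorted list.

A0 = {o}
A1: add {l, n, r} — l (Pursuer) has l→o; n (Pursuer) has n→o; r (Pursuer) has r→o.
A2 = A1; e.g. m (Evader) can still go to t. Fixed point.
Pursuer's winning region = {l, n, o, r}.

l, n, o, r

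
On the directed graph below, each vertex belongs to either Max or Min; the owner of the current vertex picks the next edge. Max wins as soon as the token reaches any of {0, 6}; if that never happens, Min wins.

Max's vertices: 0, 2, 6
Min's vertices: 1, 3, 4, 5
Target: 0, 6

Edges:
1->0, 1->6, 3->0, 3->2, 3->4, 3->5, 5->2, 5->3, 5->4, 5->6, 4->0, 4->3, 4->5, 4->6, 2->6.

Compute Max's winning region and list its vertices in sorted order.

A0 = {0, 6}
A1: add {1, 2} — 1 (Min): all of {0, 6} already in; 2 (Max) has 2→6.
A2 = A1; e.g. 3 (Min) can still go to 4. Fixed point.
Max's winning region = {0, 1, 2, 6}.

0, 1, 2, 6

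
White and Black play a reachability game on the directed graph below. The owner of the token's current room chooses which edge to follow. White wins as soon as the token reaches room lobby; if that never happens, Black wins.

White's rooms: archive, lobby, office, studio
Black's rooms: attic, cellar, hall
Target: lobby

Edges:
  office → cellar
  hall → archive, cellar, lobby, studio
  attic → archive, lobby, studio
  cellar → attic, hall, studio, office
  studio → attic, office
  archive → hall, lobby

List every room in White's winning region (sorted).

archive, lobby

A0 = {lobby}
A1: add {archive} — archive (White) has archive→lobby.
A2 = A1; e.g. attic (Black) can still go to studio. Fixed point.
White's winning region = {archive, lobby}.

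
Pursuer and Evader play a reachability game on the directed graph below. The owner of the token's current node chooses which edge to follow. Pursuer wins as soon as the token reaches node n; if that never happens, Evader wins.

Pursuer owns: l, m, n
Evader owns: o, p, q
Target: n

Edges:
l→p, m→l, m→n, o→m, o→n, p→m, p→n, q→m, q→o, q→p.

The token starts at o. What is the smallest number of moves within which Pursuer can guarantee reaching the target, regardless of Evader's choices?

2

A0 = {n}
A1: add {m} — m (Pursuer) has m→n.
A2: add {o, p} — o (Evader): all of {m, n} already in; p (Evader): all of {m, n} already in.
o enters the attractor at level 2, so Pursuer can force the target in 2 moves from there.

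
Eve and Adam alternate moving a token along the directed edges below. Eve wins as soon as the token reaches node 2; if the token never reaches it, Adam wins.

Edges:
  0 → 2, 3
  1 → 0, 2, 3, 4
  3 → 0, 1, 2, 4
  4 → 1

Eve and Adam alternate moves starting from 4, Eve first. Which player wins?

Adam

Track states (vertex, player-to-move).
A0 = {(2,Eve), (2,Adam)}
A1: add {(0,Eve), (1,Eve), (3,Eve)}.
A2: add {(0,Adam), (4,Adam)}.
A3 = A2; e.g. (1,Adam) stays out. (4,Eve) never enters ⇒ Adam avoids the target.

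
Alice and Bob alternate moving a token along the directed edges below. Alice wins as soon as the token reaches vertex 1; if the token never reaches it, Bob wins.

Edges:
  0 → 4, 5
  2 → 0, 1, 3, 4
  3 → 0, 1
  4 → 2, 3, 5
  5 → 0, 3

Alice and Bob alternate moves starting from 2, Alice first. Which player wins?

Alice

Track states (vertex, player-to-move).
A0 = {(1,Alice), (1,Bob)}
A1: add {(2,Alice), (3,Alice)}.
(2,Alice) ∈ A1 ⇒ Alice forces the target.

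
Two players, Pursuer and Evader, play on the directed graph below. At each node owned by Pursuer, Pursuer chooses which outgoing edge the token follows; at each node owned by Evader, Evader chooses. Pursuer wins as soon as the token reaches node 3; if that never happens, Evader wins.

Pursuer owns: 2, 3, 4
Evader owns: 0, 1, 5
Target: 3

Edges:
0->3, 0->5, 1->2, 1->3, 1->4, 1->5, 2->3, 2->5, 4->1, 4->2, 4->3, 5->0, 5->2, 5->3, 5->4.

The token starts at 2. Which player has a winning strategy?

Pursuer

A0 = {3}
A1: add {2, 4} — 2 (Pursuer) has 2→3; 4 (Pursuer) has 4→3.
A2 = A1; e.g. 0 (Evader) can still go to 5. Fixed point.
2 ∈ A1, so Pursuer can force the target.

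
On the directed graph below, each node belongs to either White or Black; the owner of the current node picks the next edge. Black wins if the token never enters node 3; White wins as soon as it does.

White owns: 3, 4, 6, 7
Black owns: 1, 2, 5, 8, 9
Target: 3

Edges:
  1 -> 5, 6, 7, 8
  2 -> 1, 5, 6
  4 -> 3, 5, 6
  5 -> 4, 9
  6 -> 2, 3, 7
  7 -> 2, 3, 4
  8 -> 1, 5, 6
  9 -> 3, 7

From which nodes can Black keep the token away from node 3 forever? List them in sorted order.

1, 2, 8

A0 = {3}
A1: add {4, 6, 7} — 4 (White) has 4→3; 6 (White) has 6→3; 7 (White) has 7→3.
A2: add {9} — 9 (Black): all of {3, 7} already in.
A3: add {5} — 5 (Black): all of {4, 9} already in.
A4 = A3; e.g. 1 (Black) can still go to 8. Fixed point.
White's attractor = {3, 4, 5, 6, 7, 9}; Black avoids the target exactly from the complement.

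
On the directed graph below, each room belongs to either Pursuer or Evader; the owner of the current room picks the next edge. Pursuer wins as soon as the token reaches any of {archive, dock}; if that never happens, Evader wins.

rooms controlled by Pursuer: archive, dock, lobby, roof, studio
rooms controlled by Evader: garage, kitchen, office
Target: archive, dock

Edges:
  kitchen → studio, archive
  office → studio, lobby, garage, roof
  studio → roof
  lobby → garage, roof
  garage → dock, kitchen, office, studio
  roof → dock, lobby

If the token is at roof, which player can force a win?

Pursuer

A0 = {archive, dock}
A1: add {roof} — roof (Pursuer) has roof→dock.
roof ∈ A1, so Pursuer can force the target.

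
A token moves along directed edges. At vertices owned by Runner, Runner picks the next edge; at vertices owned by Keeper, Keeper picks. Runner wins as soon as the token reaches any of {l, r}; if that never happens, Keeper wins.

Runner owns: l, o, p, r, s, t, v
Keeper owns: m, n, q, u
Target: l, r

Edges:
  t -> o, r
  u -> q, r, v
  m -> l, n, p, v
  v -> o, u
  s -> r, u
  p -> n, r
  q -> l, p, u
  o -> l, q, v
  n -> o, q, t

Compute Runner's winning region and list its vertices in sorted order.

l, o, p, r, s, t, v

A0 = {l, r}
A1: add {o, p, s, t} — o (Runner) has o→l; p (Runner) has p→r; s (Runner) has s→r; t (Runner) has t→r.
A2: add {v} — v (Runner) has v→o.
A3 = A2; e.g. m (Keeper) can still go to n. Fixed point.
Runner's winning region = {l, o, p, r, s, t, v}.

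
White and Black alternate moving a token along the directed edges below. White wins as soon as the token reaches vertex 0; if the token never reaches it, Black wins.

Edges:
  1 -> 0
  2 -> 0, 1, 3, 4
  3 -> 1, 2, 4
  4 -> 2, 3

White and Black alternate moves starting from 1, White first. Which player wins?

White

Track states (vertex, player-to-move).
A0 = {(0,White), (0,Black)}
A1: add {(1,White), (1,Black), (2,White)}.
(1,White) ∈ A1 ⇒ White forces the target.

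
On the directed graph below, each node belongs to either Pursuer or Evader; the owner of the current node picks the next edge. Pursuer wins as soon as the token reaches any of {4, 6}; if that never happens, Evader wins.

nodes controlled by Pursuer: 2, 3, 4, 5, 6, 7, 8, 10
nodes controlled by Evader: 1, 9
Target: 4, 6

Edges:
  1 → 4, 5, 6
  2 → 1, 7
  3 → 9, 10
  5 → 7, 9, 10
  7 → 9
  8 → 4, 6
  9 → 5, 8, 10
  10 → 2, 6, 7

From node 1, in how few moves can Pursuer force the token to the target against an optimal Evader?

A0 = {4, 6}
A1: add {8, 10} — 8 (Pursuer) has 8→4; 10 (Pursuer) has 10→6.
A2: add {3, 5} — 3 (Pursuer) has 3→10; 5 (Pursuer) has 5→10.
A3: add {1, 9} — 1 (Evader): all of {4, 5, 6} already in; 9 (Evader): all of {5, 8, 10} already in.
1 enters the attractor at level 3, so Pursuer can force the target in 3 moves from there.

3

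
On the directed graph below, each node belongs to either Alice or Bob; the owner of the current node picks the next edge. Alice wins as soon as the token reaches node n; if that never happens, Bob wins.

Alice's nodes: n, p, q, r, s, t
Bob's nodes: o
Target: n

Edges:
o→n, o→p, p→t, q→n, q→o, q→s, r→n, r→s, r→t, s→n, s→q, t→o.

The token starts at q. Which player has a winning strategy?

A0 = {n}
A1: add {q, r, s} — q (Alice) has q→n; r (Alice) has r→n; s (Alice) has s→n.
A2 = A1; e.g. o (Bob) can still go to p. Fixed point.
q ∈ A1, so Alice can force the target.

Alice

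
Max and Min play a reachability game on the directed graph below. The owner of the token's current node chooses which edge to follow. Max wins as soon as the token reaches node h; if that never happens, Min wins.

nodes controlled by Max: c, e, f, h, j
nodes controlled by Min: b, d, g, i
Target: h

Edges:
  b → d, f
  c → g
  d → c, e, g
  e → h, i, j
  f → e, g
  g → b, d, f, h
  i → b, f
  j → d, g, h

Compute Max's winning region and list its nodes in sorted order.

e, f, h, j

A0 = {h}
A1: add {e, j} — e (Max) has e→h; j (Max) has j→h.
A2: add {f} — f (Max) has f→e.
A3 = A2; e.g. b (Min) can still go to d. Fixed point.
Max's winning region = {e, f, h, j}.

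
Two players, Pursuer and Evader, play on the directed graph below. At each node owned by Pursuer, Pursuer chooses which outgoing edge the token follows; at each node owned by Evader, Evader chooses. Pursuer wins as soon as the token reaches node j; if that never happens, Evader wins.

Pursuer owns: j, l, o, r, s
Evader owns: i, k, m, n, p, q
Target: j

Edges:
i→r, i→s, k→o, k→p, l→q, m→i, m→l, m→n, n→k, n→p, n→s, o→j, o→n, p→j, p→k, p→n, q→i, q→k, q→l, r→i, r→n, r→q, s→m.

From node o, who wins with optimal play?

Pursuer

A0 = {j}
A1: add {o} — o (Pursuer) has o→j.
A2 = A1; e.g. i (Evader) can still go to r. Fixed point.
o ∈ A1, so Pursuer can force the target.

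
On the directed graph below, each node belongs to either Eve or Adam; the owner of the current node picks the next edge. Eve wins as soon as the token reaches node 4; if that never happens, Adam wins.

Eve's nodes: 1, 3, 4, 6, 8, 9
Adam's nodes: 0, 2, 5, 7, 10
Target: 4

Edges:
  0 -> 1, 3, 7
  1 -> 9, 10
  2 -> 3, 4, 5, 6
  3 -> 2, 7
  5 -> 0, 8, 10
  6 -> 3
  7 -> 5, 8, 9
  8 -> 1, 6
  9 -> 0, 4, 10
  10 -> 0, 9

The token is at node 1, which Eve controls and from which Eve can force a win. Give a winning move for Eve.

9

A0 = {4}
A1: add {9} — 9 (Eve) has 9→4.
A2: add {1} — 1 (Eve) has 1→9.
A3: add {8} — 8 (Eve) has 8→1.
A4 = A3; e.g. 0 (Adam) can still go to 3. Fixed point.
From 1, successor 9 is in the attractor (rank 1); the other successor 10 is not.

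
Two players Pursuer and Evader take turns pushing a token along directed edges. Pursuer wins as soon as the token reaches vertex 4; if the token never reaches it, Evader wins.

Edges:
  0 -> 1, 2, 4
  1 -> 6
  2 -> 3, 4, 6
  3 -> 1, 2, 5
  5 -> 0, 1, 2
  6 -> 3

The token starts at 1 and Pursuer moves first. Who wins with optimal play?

Evader

Track states (vertex, player-to-move).
A0 = {(4,Pursuer), (4,Evader)}
A1: add {(0,Pursuer), (2,Pursuer)}.
A2 = A1; e.g. (0,Evader) stays out. (1,Pursuer) never enters ⇒ Evader avoids the target.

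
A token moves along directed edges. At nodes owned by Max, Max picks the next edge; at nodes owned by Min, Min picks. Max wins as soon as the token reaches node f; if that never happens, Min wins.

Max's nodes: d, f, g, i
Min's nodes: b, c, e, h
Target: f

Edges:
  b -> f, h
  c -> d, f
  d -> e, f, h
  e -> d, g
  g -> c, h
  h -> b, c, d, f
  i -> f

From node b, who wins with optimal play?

A0 = {f}
A1: add {d, i} — d (Max) has d→f; i (Max) has i→f.
A2: add {c} — c (Min): all of {d, f} already in.
A3: add {g} — g (Max) has g→c.
A4: add {e} — e (Min): all of {d, g} already in.
A5 = A4; e.g. b (Min) can still go to h. Fixed point.
b never enters the attractor, so Min can avoid the target forever.

Min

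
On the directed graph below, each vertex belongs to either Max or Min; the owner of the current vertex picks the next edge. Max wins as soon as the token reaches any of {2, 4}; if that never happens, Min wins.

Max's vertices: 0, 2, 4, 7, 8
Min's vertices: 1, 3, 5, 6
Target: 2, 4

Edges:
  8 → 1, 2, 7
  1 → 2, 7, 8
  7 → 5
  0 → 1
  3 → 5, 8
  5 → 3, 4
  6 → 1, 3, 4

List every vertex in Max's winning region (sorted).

A0 = {2, 4}
A1: add {8} — 8 (Max) has 8→2.
A2 = A1; e.g. 0 (Max) has no edge into A1. Fixed point.
Max's winning region = {2, 4, 8}.

2, 4, 8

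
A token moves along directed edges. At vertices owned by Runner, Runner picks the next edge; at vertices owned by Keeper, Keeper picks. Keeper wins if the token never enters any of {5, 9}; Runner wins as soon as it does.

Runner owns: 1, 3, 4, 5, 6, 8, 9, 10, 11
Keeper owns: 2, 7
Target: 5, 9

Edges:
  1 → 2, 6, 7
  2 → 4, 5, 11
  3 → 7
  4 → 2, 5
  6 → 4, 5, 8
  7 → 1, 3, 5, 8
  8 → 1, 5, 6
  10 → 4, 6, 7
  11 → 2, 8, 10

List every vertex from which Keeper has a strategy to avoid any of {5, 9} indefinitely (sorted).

A0 = {5, 9}
A1: add {4, 6, 8} — 4 (Runner) has 4→5; 6 (Runner) has 6→5; 8 (Runner) has 8→5.
A2: add {1, 10, 11} — 1 (Runner) has 1→6; 10 (Runner) has 10→4; 11 (Runner) has 11→8.
A3: add {2} — 2 (Keeper): all of {4, 5, 11} already in.
A4 = A3; e.g. 3 (Runner) has no edge into A3. Fixed point.
Runner's attractor = {1, 2, 4, 5, 6, 8, 9, 10, 11}; Keeper avoids the target exactly from the complement.

3, 7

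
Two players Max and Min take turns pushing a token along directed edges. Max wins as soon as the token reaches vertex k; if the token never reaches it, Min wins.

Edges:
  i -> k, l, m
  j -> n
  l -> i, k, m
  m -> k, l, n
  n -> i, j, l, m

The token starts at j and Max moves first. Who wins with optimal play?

Track states (vertex, player-to-move).
A0 = {(k,Max), (k,Min)}
A1: add {(i,Max), (l,Max), (m,Max)}.
A2: add {(i,Min), (l,Min)}.
A3: add {(n,Max)}.
A4: add {(j,Min), (m,Min)}.
A5 = A4; e.g. (j,Max) stays out. (j,Max) never enters ⇒ Min avoids the target.

Min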